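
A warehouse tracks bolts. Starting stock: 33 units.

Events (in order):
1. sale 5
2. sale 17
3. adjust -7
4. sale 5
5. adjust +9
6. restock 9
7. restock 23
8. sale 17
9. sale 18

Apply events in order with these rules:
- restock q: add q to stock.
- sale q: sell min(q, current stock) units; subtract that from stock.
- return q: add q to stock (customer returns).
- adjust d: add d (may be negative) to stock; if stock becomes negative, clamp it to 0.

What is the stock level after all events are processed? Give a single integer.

Processing events:
Start: stock = 33
  Event 1 (sale 5): sell min(5,33)=5. stock: 33 - 5 = 28. total_sold = 5
  Event 2 (sale 17): sell min(17,28)=17. stock: 28 - 17 = 11. total_sold = 22
  Event 3 (adjust -7): 11 + -7 = 4
  Event 4 (sale 5): sell min(5,4)=4. stock: 4 - 4 = 0. total_sold = 26
  Event 5 (adjust +9): 0 + 9 = 9
  Event 6 (restock 9): 9 + 9 = 18
  Event 7 (restock 23): 18 + 23 = 41
  Event 8 (sale 17): sell min(17,41)=17. stock: 41 - 17 = 24. total_sold = 43
  Event 9 (sale 18): sell min(18,24)=18. stock: 24 - 18 = 6. total_sold = 61
Final: stock = 6, total_sold = 61

Answer: 6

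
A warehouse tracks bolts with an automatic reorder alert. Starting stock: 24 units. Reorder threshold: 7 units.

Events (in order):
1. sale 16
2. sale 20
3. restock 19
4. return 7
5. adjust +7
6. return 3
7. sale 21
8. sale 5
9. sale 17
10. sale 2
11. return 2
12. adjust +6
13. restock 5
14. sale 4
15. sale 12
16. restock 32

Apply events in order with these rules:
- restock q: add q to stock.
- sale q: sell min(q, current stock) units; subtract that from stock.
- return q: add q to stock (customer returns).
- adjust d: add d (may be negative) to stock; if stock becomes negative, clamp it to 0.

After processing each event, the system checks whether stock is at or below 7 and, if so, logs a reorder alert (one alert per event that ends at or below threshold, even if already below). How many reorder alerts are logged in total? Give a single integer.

Processing events:
Start: stock = 24
  Event 1 (sale 16): sell min(16,24)=16. stock: 24 - 16 = 8. total_sold = 16
  Event 2 (sale 20): sell min(20,8)=8. stock: 8 - 8 = 0. total_sold = 24
  Event 3 (restock 19): 0 + 19 = 19
  Event 4 (return 7): 19 + 7 = 26
  Event 5 (adjust +7): 26 + 7 = 33
  Event 6 (return 3): 33 + 3 = 36
  Event 7 (sale 21): sell min(21,36)=21. stock: 36 - 21 = 15. total_sold = 45
  Event 8 (sale 5): sell min(5,15)=5. stock: 15 - 5 = 10. total_sold = 50
  Event 9 (sale 17): sell min(17,10)=10. stock: 10 - 10 = 0. total_sold = 60
  Event 10 (sale 2): sell min(2,0)=0. stock: 0 - 0 = 0. total_sold = 60
  Event 11 (return 2): 0 + 2 = 2
  Event 12 (adjust +6): 2 + 6 = 8
  Event 13 (restock 5): 8 + 5 = 13
  Event 14 (sale 4): sell min(4,13)=4. stock: 13 - 4 = 9. total_sold = 64
  Event 15 (sale 12): sell min(12,9)=9. stock: 9 - 9 = 0. total_sold = 73
  Event 16 (restock 32): 0 + 32 = 32
Final: stock = 32, total_sold = 73

Checking against threshold 7:
  After event 1: stock=8 > 7
  After event 2: stock=0 <= 7 -> ALERT
  After event 3: stock=19 > 7
  After event 4: stock=26 > 7
  After event 5: stock=33 > 7
  After event 6: stock=36 > 7
  After event 7: stock=15 > 7
  After event 8: stock=10 > 7
  After event 9: stock=0 <= 7 -> ALERT
  After event 10: stock=0 <= 7 -> ALERT
  After event 11: stock=2 <= 7 -> ALERT
  After event 12: stock=8 > 7
  After event 13: stock=13 > 7
  After event 14: stock=9 > 7
  After event 15: stock=0 <= 7 -> ALERT
  After event 16: stock=32 > 7
Alert events: [2, 9, 10, 11, 15]. Count = 5

Answer: 5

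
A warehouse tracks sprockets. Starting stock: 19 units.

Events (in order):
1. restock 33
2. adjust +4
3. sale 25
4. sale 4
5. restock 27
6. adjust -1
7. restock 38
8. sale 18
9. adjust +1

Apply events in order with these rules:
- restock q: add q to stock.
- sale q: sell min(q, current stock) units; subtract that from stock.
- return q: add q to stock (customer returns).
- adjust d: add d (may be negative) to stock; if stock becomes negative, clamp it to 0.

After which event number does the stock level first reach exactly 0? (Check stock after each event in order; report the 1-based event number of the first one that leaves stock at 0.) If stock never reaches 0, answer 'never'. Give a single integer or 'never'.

Answer: never

Derivation:
Processing events:
Start: stock = 19
  Event 1 (restock 33): 19 + 33 = 52
  Event 2 (adjust +4): 52 + 4 = 56
  Event 3 (sale 25): sell min(25,56)=25. stock: 56 - 25 = 31. total_sold = 25
  Event 4 (sale 4): sell min(4,31)=4. stock: 31 - 4 = 27. total_sold = 29
  Event 5 (restock 27): 27 + 27 = 54
  Event 6 (adjust -1): 54 + -1 = 53
  Event 7 (restock 38): 53 + 38 = 91
  Event 8 (sale 18): sell min(18,91)=18. stock: 91 - 18 = 73. total_sold = 47
  Event 9 (adjust +1): 73 + 1 = 74
Final: stock = 74, total_sold = 47

Stock never reaches 0.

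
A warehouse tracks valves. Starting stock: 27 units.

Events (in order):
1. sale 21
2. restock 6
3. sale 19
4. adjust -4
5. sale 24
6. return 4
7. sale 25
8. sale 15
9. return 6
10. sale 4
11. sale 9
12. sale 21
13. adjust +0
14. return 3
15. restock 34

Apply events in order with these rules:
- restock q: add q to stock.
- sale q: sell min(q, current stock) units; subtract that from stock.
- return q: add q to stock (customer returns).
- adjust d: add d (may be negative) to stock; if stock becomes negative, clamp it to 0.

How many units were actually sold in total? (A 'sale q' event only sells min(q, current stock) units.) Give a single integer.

Answer: 43

Derivation:
Processing events:
Start: stock = 27
  Event 1 (sale 21): sell min(21,27)=21. stock: 27 - 21 = 6. total_sold = 21
  Event 2 (restock 6): 6 + 6 = 12
  Event 3 (sale 19): sell min(19,12)=12. stock: 12 - 12 = 0. total_sold = 33
  Event 4 (adjust -4): 0 + -4 = 0 (clamped to 0)
  Event 5 (sale 24): sell min(24,0)=0. stock: 0 - 0 = 0. total_sold = 33
  Event 6 (return 4): 0 + 4 = 4
  Event 7 (sale 25): sell min(25,4)=4. stock: 4 - 4 = 0. total_sold = 37
  Event 8 (sale 15): sell min(15,0)=0. stock: 0 - 0 = 0. total_sold = 37
  Event 9 (return 6): 0 + 6 = 6
  Event 10 (sale 4): sell min(4,6)=4. stock: 6 - 4 = 2. total_sold = 41
  Event 11 (sale 9): sell min(9,2)=2. stock: 2 - 2 = 0. total_sold = 43
  Event 12 (sale 21): sell min(21,0)=0. stock: 0 - 0 = 0. total_sold = 43
  Event 13 (adjust +0): 0 + 0 = 0
  Event 14 (return 3): 0 + 3 = 3
  Event 15 (restock 34): 3 + 34 = 37
Final: stock = 37, total_sold = 43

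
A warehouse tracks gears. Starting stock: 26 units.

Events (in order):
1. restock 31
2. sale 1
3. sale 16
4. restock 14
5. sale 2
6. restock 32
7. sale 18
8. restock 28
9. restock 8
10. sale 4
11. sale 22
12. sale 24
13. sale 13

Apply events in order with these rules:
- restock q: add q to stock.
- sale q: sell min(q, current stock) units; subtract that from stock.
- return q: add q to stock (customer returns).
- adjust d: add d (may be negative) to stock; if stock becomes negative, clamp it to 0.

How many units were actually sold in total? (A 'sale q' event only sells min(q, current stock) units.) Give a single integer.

Answer: 100

Derivation:
Processing events:
Start: stock = 26
  Event 1 (restock 31): 26 + 31 = 57
  Event 2 (sale 1): sell min(1,57)=1. stock: 57 - 1 = 56. total_sold = 1
  Event 3 (sale 16): sell min(16,56)=16. stock: 56 - 16 = 40. total_sold = 17
  Event 4 (restock 14): 40 + 14 = 54
  Event 5 (sale 2): sell min(2,54)=2. stock: 54 - 2 = 52. total_sold = 19
  Event 6 (restock 32): 52 + 32 = 84
  Event 7 (sale 18): sell min(18,84)=18. stock: 84 - 18 = 66. total_sold = 37
  Event 8 (restock 28): 66 + 28 = 94
  Event 9 (restock 8): 94 + 8 = 102
  Event 10 (sale 4): sell min(4,102)=4. stock: 102 - 4 = 98. total_sold = 41
  Event 11 (sale 22): sell min(22,98)=22. stock: 98 - 22 = 76. total_sold = 63
  Event 12 (sale 24): sell min(24,76)=24. stock: 76 - 24 = 52. total_sold = 87
  Event 13 (sale 13): sell min(13,52)=13. stock: 52 - 13 = 39. total_sold = 100
Final: stock = 39, total_sold = 100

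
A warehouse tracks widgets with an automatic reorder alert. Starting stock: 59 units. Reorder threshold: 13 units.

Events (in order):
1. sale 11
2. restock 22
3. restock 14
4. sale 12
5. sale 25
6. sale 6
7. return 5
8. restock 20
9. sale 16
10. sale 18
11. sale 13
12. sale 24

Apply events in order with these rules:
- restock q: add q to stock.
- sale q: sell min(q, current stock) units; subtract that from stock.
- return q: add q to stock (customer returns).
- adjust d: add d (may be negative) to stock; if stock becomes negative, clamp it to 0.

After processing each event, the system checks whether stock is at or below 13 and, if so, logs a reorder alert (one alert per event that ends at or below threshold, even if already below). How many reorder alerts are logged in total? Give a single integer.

Processing events:
Start: stock = 59
  Event 1 (sale 11): sell min(11,59)=11. stock: 59 - 11 = 48. total_sold = 11
  Event 2 (restock 22): 48 + 22 = 70
  Event 3 (restock 14): 70 + 14 = 84
  Event 4 (sale 12): sell min(12,84)=12. stock: 84 - 12 = 72. total_sold = 23
  Event 5 (sale 25): sell min(25,72)=25. stock: 72 - 25 = 47. total_sold = 48
  Event 6 (sale 6): sell min(6,47)=6. stock: 47 - 6 = 41. total_sold = 54
  Event 7 (return 5): 41 + 5 = 46
  Event 8 (restock 20): 46 + 20 = 66
  Event 9 (sale 16): sell min(16,66)=16. stock: 66 - 16 = 50. total_sold = 70
  Event 10 (sale 18): sell min(18,50)=18. stock: 50 - 18 = 32. total_sold = 88
  Event 11 (sale 13): sell min(13,32)=13. stock: 32 - 13 = 19. total_sold = 101
  Event 12 (sale 24): sell min(24,19)=19. stock: 19 - 19 = 0. total_sold = 120
Final: stock = 0, total_sold = 120

Checking against threshold 13:
  After event 1: stock=48 > 13
  After event 2: stock=70 > 13
  After event 3: stock=84 > 13
  After event 4: stock=72 > 13
  After event 5: stock=47 > 13
  After event 6: stock=41 > 13
  After event 7: stock=46 > 13
  After event 8: stock=66 > 13
  After event 9: stock=50 > 13
  After event 10: stock=32 > 13
  After event 11: stock=19 > 13
  After event 12: stock=0 <= 13 -> ALERT
Alert events: [12]. Count = 1

Answer: 1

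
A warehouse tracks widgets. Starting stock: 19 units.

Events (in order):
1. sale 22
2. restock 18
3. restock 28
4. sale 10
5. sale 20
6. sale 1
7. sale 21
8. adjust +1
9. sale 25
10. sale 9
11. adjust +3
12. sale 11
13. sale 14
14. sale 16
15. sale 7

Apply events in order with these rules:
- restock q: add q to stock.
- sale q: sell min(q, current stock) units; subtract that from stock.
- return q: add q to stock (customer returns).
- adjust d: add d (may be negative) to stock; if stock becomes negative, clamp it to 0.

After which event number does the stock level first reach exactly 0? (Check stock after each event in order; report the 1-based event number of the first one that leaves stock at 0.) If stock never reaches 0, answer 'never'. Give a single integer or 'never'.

Processing events:
Start: stock = 19
  Event 1 (sale 22): sell min(22,19)=19. stock: 19 - 19 = 0. total_sold = 19
  Event 2 (restock 18): 0 + 18 = 18
  Event 3 (restock 28): 18 + 28 = 46
  Event 4 (sale 10): sell min(10,46)=10. stock: 46 - 10 = 36. total_sold = 29
  Event 5 (sale 20): sell min(20,36)=20. stock: 36 - 20 = 16. total_sold = 49
  Event 6 (sale 1): sell min(1,16)=1. stock: 16 - 1 = 15. total_sold = 50
  Event 7 (sale 21): sell min(21,15)=15. stock: 15 - 15 = 0. total_sold = 65
  Event 8 (adjust +1): 0 + 1 = 1
  Event 9 (sale 25): sell min(25,1)=1. stock: 1 - 1 = 0. total_sold = 66
  Event 10 (sale 9): sell min(9,0)=0. stock: 0 - 0 = 0. total_sold = 66
  Event 11 (adjust +3): 0 + 3 = 3
  Event 12 (sale 11): sell min(11,3)=3. stock: 3 - 3 = 0. total_sold = 69
  Event 13 (sale 14): sell min(14,0)=0. stock: 0 - 0 = 0. total_sold = 69
  Event 14 (sale 16): sell min(16,0)=0. stock: 0 - 0 = 0. total_sold = 69
  Event 15 (sale 7): sell min(7,0)=0. stock: 0 - 0 = 0. total_sold = 69
Final: stock = 0, total_sold = 69

First zero at event 1.

Answer: 1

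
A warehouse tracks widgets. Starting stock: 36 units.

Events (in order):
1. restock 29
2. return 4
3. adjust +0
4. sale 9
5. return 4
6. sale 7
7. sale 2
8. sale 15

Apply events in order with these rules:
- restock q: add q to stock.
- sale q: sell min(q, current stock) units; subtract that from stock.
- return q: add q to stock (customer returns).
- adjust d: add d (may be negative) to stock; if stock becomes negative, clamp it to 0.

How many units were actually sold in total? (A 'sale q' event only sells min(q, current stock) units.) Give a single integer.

Processing events:
Start: stock = 36
  Event 1 (restock 29): 36 + 29 = 65
  Event 2 (return 4): 65 + 4 = 69
  Event 3 (adjust +0): 69 + 0 = 69
  Event 4 (sale 9): sell min(9,69)=9. stock: 69 - 9 = 60. total_sold = 9
  Event 5 (return 4): 60 + 4 = 64
  Event 6 (sale 7): sell min(7,64)=7. stock: 64 - 7 = 57. total_sold = 16
  Event 7 (sale 2): sell min(2,57)=2. stock: 57 - 2 = 55. total_sold = 18
  Event 8 (sale 15): sell min(15,55)=15. stock: 55 - 15 = 40. total_sold = 33
Final: stock = 40, total_sold = 33

Answer: 33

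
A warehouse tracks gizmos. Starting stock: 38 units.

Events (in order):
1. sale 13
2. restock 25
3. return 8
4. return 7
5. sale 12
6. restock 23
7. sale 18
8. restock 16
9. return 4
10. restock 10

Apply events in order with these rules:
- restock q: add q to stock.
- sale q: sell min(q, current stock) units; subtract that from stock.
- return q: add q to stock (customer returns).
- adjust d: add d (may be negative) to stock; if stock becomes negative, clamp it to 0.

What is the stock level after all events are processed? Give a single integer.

Answer: 88

Derivation:
Processing events:
Start: stock = 38
  Event 1 (sale 13): sell min(13,38)=13. stock: 38 - 13 = 25. total_sold = 13
  Event 2 (restock 25): 25 + 25 = 50
  Event 3 (return 8): 50 + 8 = 58
  Event 4 (return 7): 58 + 7 = 65
  Event 5 (sale 12): sell min(12,65)=12. stock: 65 - 12 = 53. total_sold = 25
  Event 6 (restock 23): 53 + 23 = 76
  Event 7 (sale 18): sell min(18,76)=18. stock: 76 - 18 = 58. total_sold = 43
  Event 8 (restock 16): 58 + 16 = 74
  Event 9 (return 4): 74 + 4 = 78
  Event 10 (restock 10): 78 + 10 = 88
Final: stock = 88, total_sold = 43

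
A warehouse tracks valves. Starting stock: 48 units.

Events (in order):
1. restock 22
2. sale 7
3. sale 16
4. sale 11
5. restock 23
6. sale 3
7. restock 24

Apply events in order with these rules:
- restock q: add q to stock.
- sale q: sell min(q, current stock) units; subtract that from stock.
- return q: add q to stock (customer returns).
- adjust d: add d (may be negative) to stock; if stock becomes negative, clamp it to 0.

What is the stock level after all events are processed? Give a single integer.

Answer: 80

Derivation:
Processing events:
Start: stock = 48
  Event 1 (restock 22): 48 + 22 = 70
  Event 2 (sale 7): sell min(7,70)=7. stock: 70 - 7 = 63. total_sold = 7
  Event 3 (sale 16): sell min(16,63)=16. stock: 63 - 16 = 47. total_sold = 23
  Event 4 (sale 11): sell min(11,47)=11. stock: 47 - 11 = 36. total_sold = 34
  Event 5 (restock 23): 36 + 23 = 59
  Event 6 (sale 3): sell min(3,59)=3. stock: 59 - 3 = 56. total_sold = 37
  Event 7 (restock 24): 56 + 24 = 80
Final: stock = 80, total_sold = 37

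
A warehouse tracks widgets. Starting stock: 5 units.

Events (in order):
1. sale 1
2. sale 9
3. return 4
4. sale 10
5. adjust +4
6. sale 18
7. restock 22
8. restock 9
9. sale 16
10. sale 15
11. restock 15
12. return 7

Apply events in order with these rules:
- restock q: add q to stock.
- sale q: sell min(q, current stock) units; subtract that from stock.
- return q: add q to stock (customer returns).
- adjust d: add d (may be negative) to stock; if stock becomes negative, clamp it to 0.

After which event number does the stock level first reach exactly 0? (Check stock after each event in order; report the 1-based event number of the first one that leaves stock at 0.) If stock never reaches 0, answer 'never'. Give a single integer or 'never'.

Processing events:
Start: stock = 5
  Event 1 (sale 1): sell min(1,5)=1. stock: 5 - 1 = 4. total_sold = 1
  Event 2 (sale 9): sell min(9,4)=4. stock: 4 - 4 = 0. total_sold = 5
  Event 3 (return 4): 0 + 4 = 4
  Event 4 (sale 10): sell min(10,4)=4. stock: 4 - 4 = 0. total_sold = 9
  Event 5 (adjust +4): 0 + 4 = 4
  Event 6 (sale 18): sell min(18,4)=4. stock: 4 - 4 = 0. total_sold = 13
  Event 7 (restock 22): 0 + 22 = 22
  Event 8 (restock 9): 22 + 9 = 31
  Event 9 (sale 16): sell min(16,31)=16. stock: 31 - 16 = 15. total_sold = 29
  Event 10 (sale 15): sell min(15,15)=15. stock: 15 - 15 = 0. total_sold = 44
  Event 11 (restock 15): 0 + 15 = 15
  Event 12 (return 7): 15 + 7 = 22
Final: stock = 22, total_sold = 44

First zero at event 2.

Answer: 2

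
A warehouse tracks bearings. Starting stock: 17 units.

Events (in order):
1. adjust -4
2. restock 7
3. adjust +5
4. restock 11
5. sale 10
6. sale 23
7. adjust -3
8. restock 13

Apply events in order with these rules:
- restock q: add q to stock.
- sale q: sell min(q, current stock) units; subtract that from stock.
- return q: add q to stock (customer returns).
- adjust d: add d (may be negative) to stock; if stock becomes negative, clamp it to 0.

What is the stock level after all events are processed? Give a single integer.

Answer: 13

Derivation:
Processing events:
Start: stock = 17
  Event 1 (adjust -4): 17 + -4 = 13
  Event 2 (restock 7): 13 + 7 = 20
  Event 3 (adjust +5): 20 + 5 = 25
  Event 4 (restock 11): 25 + 11 = 36
  Event 5 (sale 10): sell min(10,36)=10. stock: 36 - 10 = 26. total_sold = 10
  Event 6 (sale 23): sell min(23,26)=23. stock: 26 - 23 = 3. total_sold = 33
  Event 7 (adjust -3): 3 + -3 = 0
  Event 8 (restock 13): 0 + 13 = 13
Final: stock = 13, total_sold = 33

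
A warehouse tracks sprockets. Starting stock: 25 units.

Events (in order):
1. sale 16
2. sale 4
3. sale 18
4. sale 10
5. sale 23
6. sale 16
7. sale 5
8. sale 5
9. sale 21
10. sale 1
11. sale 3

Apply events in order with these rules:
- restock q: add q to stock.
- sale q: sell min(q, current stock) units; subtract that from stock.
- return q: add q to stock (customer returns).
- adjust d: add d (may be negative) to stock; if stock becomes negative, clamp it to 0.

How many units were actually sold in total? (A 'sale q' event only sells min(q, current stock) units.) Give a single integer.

Processing events:
Start: stock = 25
  Event 1 (sale 16): sell min(16,25)=16. stock: 25 - 16 = 9. total_sold = 16
  Event 2 (sale 4): sell min(4,9)=4. stock: 9 - 4 = 5. total_sold = 20
  Event 3 (sale 18): sell min(18,5)=5. stock: 5 - 5 = 0. total_sold = 25
  Event 4 (sale 10): sell min(10,0)=0. stock: 0 - 0 = 0. total_sold = 25
  Event 5 (sale 23): sell min(23,0)=0. stock: 0 - 0 = 0. total_sold = 25
  Event 6 (sale 16): sell min(16,0)=0. stock: 0 - 0 = 0. total_sold = 25
  Event 7 (sale 5): sell min(5,0)=0. stock: 0 - 0 = 0. total_sold = 25
  Event 8 (sale 5): sell min(5,0)=0. stock: 0 - 0 = 0. total_sold = 25
  Event 9 (sale 21): sell min(21,0)=0. stock: 0 - 0 = 0. total_sold = 25
  Event 10 (sale 1): sell min(1,0)=0. stock: 0 - 0 = 0. total_sold = 25
  Event 11 (sale 3): sell min(3,0)=0. stock: 0 - 0 = 0. total_sold = 25
Final: stock = 0, total_sold = 25

Answer: 25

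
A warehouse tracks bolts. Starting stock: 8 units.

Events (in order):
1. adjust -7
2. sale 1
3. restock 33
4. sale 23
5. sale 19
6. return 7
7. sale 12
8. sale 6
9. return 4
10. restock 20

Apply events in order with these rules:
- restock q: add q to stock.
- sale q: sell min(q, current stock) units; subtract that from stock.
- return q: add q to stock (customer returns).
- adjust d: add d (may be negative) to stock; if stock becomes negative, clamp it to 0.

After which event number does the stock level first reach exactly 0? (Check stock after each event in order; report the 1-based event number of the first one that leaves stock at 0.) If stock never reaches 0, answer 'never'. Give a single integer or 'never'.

Processing events:
Start: stock = 8
  Event 1 (adjust -7): 8 + -7 = 1
  Event 2 (sale 1): sell min(1,1)=1. stock: 1 - 1 = 0. total_sold = 1
  Event 3 (restock 33): 0 + 33 = 33
  Event 4 (sale 23): sell min(23,33)=23. stock: 33 - 23 = 10. total_sold = 24
  Event 5 (sale 19): sell min(19,10)=10. stock: 10 - 10 = 0. total_sold = 34
  Event 6 (return 7): 0 + 7 = 7
  Event 7 (sale 12): sell min(12,7)=7. stock: 7 - 7 = 0. total_sold = 41
  Event 8 (sale 6): sell min(6,0)=0. stock: 0 - 0 = 0. total_sold = 41
  Event 9 (return 4): 0 + 4 = 4
  Event 10 (restock 20): 4 + 20 = 24
Final: stock = 24, total_sold = 41

First zero at event 2.

Answer: 2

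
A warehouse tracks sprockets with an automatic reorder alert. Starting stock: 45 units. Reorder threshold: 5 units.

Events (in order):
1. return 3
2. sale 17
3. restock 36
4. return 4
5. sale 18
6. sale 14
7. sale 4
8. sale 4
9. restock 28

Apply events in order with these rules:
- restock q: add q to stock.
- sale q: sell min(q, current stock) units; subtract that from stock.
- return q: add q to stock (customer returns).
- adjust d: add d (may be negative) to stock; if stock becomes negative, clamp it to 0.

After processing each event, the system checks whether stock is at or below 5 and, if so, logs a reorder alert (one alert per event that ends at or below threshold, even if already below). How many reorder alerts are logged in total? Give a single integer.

Processing events:
Start: stock = 45
  Event 1 (return 3): 45 + 3 = 48
  Event 2 (sale 17): sell min(17,48)=17. stock: 48 - 17 = 31. total_sold = 17
  Event 3 (restock 36): 31 + 36 = 67
  Event 4 (return 4): 67 + 4 = 71
  Event 5 (sale 18): sell min(18,71)=18. stock: 71 - 18 = 53. total_sold = 35
  Event 6 (sale 14): sell min(14,53)=14. stock: 53 - 14 = 39. total_sold = 49
  Event 7 (sale 4): sell min(4,39)=4. stock: 39 - 4 = 35. total_sold = 53
  Event 8 (sale 4): sell min(4,35)=4. stock: 35 - 4 = 31. total_sold = 57
  Event 9 (restock 28): 31 + 28 = 59
Final: stock = 59, total_sold = 57

Checking against threshold 5:
  After event 1: stock=48 > 5
  After event 2: stock=31 > 5
  After event 3: stock=67 > 5
  After event 4: stock=71 > 5
  After event 5: stock=53 > 5
  After event 6: stock=39 > 5
  After event 7: stock=35 > 5
  After event 8: stock=31 > 5
  After event 9: stock=59 > 5
Alert events: []. Count = 0

Answer: 0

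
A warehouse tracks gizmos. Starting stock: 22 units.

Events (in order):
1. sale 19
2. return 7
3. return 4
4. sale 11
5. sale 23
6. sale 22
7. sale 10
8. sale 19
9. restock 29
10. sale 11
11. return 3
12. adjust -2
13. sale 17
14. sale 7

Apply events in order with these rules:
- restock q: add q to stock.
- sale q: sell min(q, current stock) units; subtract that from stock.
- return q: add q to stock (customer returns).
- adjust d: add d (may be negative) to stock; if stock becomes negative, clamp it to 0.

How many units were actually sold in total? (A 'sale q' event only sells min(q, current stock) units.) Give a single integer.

Answer: 63

Derivation:
Processing events:
Start: stock = 22
  Event 1 (sale 19): sell min(19,22)=19. stock: 22 - 19 = 3. total_sold = 19
  Event 2 (return 7): 3 + 7 = 10
  Event 3 (return 4): 10 + 4 = 14
  Event 4 (sale 11): sell min(11,14)=11. stock: 14 - 11 = 3. total_sold = 30
  Event 5 (sale 23): sell min(23,3)=3. stock: 3 - 3 = 0. total_sold = 33
  Event 6 (sale 22): sell min(22,0)=0. stock: 0 - 0 = 0. total_sold = 33
  Event 7 (sale 10): sell min(10,0)=0. stock: 0 - 0 = 0. total_sold = 33
  Event 8 (sale 19): sell min(19,0)=0. stock: 0 - 0 = 0. total_sold = 33
  Event 9 (restock 29): 0 + 29 = 29
  Event 10 (sale 11): sell min(11,29)=11. stock: 29 - 11 = 18. total_sold = 44
  Event 11 (return 3): 18 + 3 = 21
  Event 12 (adjust -2): 21 + -2 = 19
  Event 13 (sale 17): sell min(17,19)=17. stock: 19 - 17 = 2. total_sold = 61
  Event 14 (sale 7): sell min(7,2)=2. stock: 2 - 2 = 0. total_sold = 63
Final: stock = 0, total_sold = 63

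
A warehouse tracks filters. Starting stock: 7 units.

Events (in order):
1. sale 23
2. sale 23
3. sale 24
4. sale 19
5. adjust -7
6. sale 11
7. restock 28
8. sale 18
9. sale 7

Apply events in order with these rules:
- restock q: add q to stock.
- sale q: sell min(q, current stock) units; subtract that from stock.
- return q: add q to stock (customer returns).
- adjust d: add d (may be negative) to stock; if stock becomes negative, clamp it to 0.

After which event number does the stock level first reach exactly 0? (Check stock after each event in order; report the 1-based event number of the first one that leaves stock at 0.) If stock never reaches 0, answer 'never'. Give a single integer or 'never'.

Processing events:
Start: stock = 7
  Event 1 (sale 23): sell min(23,7)=7. stock: 7 - 7 = 0. total_sold = 7
  Event 2 (sale 23): sell min(23,0)=0. stock: 0 - 0 = 0. total_sold = 7
  Event 3 (sale 24): sell min(24,0)=0. stock: 0 - 0 = 0. total_sold = 7
  Event 4 (sale 19): sell min(19,0)=0. stock: 0 - 0 = 0. total_sold = 7
  Event 5 (adjust -7): 0 + -7 = 0 (clamped to 0)
  Event 6 (sale 11): sell min(11,0)=0. stock: 0 - 0 = 0. total_sold = 7
  Event 7 (restock 28): 0 + 28 = 28
  Event 8 (sale 18): sell min(18,28)=18. stock: 28 - 18 = 10. total_sold = 25
  Event 9 (sale 7): sell min(7,10)=7. stock: 10 - 7 = 3. total_sold = 32
Final: stock = 3, total_sold = 32

First zero at event 1.

Answer: 1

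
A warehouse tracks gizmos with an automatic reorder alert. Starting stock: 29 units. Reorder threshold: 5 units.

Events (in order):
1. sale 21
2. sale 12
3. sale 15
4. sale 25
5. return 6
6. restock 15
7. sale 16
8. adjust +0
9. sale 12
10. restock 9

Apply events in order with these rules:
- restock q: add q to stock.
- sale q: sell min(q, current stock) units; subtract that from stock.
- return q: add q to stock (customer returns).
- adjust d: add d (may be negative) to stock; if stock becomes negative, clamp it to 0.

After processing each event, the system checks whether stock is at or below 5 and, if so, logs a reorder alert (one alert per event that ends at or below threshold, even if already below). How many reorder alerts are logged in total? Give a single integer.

Answer: 6

Derivation:
Processing events:
Start: stock = 29
  Event 1 (sale 21): sell min(21,29)=21. stock: 29 - 21 = 8. total_sold = 21
  Event 2 (sale 12): sell min(12,8)=8. stock: 8 - 8 = 0. total_sold = 29
  Event 3 (sale 15): sell min(15,0)=0. stock: 0 - 0 = 0. total_sold = 29
  Event 4 (sale 25): sell min(25,0)=0. stock: 0 - 0 = 0. total_sold = 29
  Event 5 (return 6): 0 + 6 = 6
  Event 6 (restock 15): 6 + 15 = 21
  Event 7 (sale 16): sell min(16,21)=16. stock: 21 - 16 = 5. total_sold = 45
  Event 8 (adjust +0): 5 + 0 = 5
  Event 9 (sale 12): sell min(12,5)=5. stock: 5 - 5 = 0. total_sold = 50
  Event 10 (restock 9): 0 + 9 = 9
Final: stock = 9, total_sold = 50

Checking against threshold 5:
  After event 1: stock=8 > 5
  After event 2: stock=0 <= 5 -> ALERT
  After event 3: stock=0 <= 5 -> ALERT
  After event 4: stock=0 <= 5 -> ALERT
  After event 5: stock=6 > 5
  After event 6: stock=21 > 5
  After event 7: stock=5 <= 5 -> ALERT
  After event 8: stock=5 <= 5 -> ALERT
  After event 9: stock=0 <= 5 -> ALERT
  After event 10: stock=9 > 5
Alert events: [2, 3, 4, 7, 8, 9]. Count = 6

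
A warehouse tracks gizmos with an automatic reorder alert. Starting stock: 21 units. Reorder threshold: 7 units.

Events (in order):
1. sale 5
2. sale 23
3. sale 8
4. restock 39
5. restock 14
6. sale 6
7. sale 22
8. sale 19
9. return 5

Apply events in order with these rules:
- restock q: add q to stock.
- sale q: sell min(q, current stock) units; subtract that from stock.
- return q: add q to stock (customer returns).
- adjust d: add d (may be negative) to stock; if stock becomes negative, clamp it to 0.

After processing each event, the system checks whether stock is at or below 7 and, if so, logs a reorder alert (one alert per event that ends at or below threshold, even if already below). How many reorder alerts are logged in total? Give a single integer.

Processing events:
Start: stock = 21
  Event 1 (sale 5): sell min(5,21)=5. stock: 21 - 5 = 16. total_sold = 5
  Event 2 (sale 23): sell min(23,16)=16. stock: 16 - 16 = 0. total_sold = 21
  Event 3 (sale 8): sell min(8,0)=0. stock: 0 - 0 = 0. total_sold = 21
  Event 4 (restock 39): 0 + 39 = 39
  Event 5 (restock 14): 39 + 14 = 53
  Event 6 (sale 6): sell min(6,53)=6. stock: 53 - 6 = 47. total_sold = 27
  Event 7 (sale 22): sell min(22,47)=22. stock: 47 - 22 = 25. total_sold = 49
  Event 8 (sale 19): sell min(19,25)=19. stock: 25 - 19 = 6. total_sold = 68
  Event 9 (return 5): 6 + 5 = 11
Final: stock = 11, total_sold = 68

Checking against threshold 7:
  After event 1: stock=16 > 7
  After event 2: stock=0 <= 7 -> ALERT
  After event 3: stock=0 <= 7 -> ALERT
  After event 4: stock=39 > 7
  After event 5: stock=53 > 7
  After event 6: stock=47 > 7
  After event 7: stock=25 > 7
  After event 8: stock=6 <= 7 -> ALERT
  After event 9: stock=11 > 7
Alert events: [2, 3, 8]. Count = 3

Answer: 3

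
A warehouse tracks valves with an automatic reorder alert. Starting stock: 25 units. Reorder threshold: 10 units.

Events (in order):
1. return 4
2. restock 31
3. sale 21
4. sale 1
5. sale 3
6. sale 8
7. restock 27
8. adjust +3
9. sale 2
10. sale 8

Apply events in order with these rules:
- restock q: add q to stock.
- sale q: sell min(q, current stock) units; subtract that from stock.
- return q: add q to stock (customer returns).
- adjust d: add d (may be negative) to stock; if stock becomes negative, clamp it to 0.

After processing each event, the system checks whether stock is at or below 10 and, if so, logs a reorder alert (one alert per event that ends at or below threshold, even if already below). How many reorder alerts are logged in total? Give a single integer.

Answer: 0

Derivation:
Processing events:
Start: stock = 25
  Event 1 (return 4): 25 + 4 = 29
  Event 2 (restock 31): 29 + 31 = 60
  Event 3 (sale 21): sell min(21,60)=21. stock: 60 - 21 = 39. total_sold = 21
  Event 4 (sale 1): sell min(1,39)=1. stock: 39 - 1 = 38. total_sold = 22
  Event 5 (sale 3): sell min(3,38)=3. stock: 38 - 3 = 35. total_sold = 25
  Event 6 (sale 8): sell min(8,35)=8. stock: 35 - 8 = 27. total_sold = 33
  Event 7 (restock 27): 27 + 27 = 54
  Event 8 (adjust +3): 54 + 3 = 57
  Event 9 (sale 2): sell min(2,57)=2. stock: 57 - 2 = 55. total_sold = 35
  Event 10 (sale 8): sell min(8,55)=8. stock: 55 - 8 = 47. total_sold = 43
Final: stock = 47, total_sold = 43

Checking against threshold 10:
  After event 1: stock=29 > 10
  After event 2: stock=60 > 10
  After event 3: stock=39 > 10
  After event 4: stock=38 > 10
  After event 5: stock=35 > 10
  After event 6: stock=27 > 10
  After event 7: stock=54 > 10
  After event 8: stock=57 > 10
  After event 9: stock=55 > 10
  After event 10: stock=47 > 10
Alert events: []. Count = 0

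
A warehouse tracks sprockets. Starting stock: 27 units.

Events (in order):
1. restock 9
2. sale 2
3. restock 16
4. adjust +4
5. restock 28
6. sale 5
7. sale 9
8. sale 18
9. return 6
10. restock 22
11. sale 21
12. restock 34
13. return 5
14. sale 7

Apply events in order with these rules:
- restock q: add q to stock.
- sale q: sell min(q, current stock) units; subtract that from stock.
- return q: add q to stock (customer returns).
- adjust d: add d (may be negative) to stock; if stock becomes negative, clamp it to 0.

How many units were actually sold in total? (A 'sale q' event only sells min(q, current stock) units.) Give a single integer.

Processing events:
Start: stock = 27
  Event 1 (restock 9): 27 + 9 = 36
  Event 2 (sale 2): sell min(2,36)=2. stock: 36 - 2 = 34. total_sold = 2
  Event 3 (restock 16): 34 + 16 = 50
  Event 4 (adjust +4): 50 + 4 = 54
  Event 5 (restock 28): 54 + 28 = 82
  Event 6 (sale 5): sell min(5,82)=5. stock: 82 - 5 = 77. total_sold = 7
  Event 7 (sale 9): sell min(9,77)=9. stock: 77 - 9 = 68. total_sold = 16
  Event 8 (sale 18): sell min(18,68)=18. stock: 68 - 18 = 50. total_sold = 34
  Event 9 (return 6): 50 + 6 = 56
  Event 10 (restock 22): 56 + 22 = 78
  Event 11 (sale 21): sell min(21,78)=21. stock: 78 - 21 = 57. total_sold = 55
  Event 12 (restock 34): 57 + 34 = 91
  Event 13 (return 5): 91 + 5 = 96
  Event 14 (sale 7): sell min(7,96)=7. stock: 96 - 7 = 89. total_sold = 62
Final: stock = 89, total_sold = 62

Answer: 62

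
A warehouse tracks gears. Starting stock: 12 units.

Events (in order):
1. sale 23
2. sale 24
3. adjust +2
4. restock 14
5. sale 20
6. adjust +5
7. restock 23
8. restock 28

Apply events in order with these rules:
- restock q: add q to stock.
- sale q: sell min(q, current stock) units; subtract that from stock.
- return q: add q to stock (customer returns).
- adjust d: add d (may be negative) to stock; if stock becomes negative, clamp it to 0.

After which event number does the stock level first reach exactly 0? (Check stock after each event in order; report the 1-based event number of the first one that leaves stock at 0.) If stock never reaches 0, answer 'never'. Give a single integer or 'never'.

Processing events:
Start: stock = 12
  Event 1 (sale 23): sell min(23,12)=12. stock: 12 - 12 = 0. total_sold = 12
  Event 2 (sale 24): sell min(24,0)=0. stock: 0 - 0 = 0. total_sold = 12
  Event 3 (adjust +2): 0 + 2 = 2
  Event 4 (restock 14): 2 + 14 = 16
  Event 5 (sale 20): sell min(20,16)=16. stock: 16 - 16 = 0. total_sold = 28
  Event 6 (adjust +5): 0 + 5 = 5
  Event 7 (restock 23): 5 + 23 = 28
  Event 8 (restock 28): 28 + 28 = 56
Final: stock = 56, total_sold = 28

First zero at event 1.

Answer: 1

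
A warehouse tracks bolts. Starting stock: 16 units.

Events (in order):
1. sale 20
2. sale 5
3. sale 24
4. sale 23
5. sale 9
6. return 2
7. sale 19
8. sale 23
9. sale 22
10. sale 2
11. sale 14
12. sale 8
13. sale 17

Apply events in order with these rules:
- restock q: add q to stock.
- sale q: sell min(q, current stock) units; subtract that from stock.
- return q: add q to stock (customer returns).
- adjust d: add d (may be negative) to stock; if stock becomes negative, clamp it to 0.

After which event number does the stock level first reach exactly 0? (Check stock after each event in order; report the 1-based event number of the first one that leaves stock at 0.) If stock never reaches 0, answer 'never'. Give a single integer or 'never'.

Answer: 1

Derivation:
Processing events:
Start: stock = 16
  Event 1 (sale 20): sell min(20,16)=16. stock: 16 - 16 = 0. total_sold = 16
  Event 2 (sale 5): sell min(5,0)=0. stock: 0 - 0 = 0. total_sold = 16
  Event 3 (sale 24): sell min(24,0)=0. stock: 0 - 0 = 0. total_sold = 16
  Event 4 (sale 23): sell min(23,0)=0. stock: 0 - 0 = 0. total_sold = 16
  Event 5 (sale 9): sell min(9,0)=0. stock: 0 - 0 = 0. total_sold = 16
  Event 6 (return 2): 0 + 2 = 2
  Event 7 (sale 19): sell min(19,2)=2. stock: 2 - 2 = 0. total_sold = 18
  Event 8 (sale 23): sell min(23,0)=0. stock: 0 - 0 = 0. total_sold = 18
  Event 9 (sale 22): sell min(22,0)=0. stock: 0 - 0 = 0. total_sold = 18
  Event 10 (sale 2): sell min(2,0)=0. stock: 0 - 0 = 0. total_sold = 18
  Event 11 (sale 14): sell min(14,0)=0. stock: 0 - 0 = 0. total_sold = 18
  Event 12 (sale 8): sell min(8,0)=0. stock: 0 - 0 = 0. total_sold = 18
  Event 13 (sale 17): sell min(17,0)=0. stock: 0 - 0 = 0. total_sold = 18
Final: stock = 0, total_sold = 18

First zero at event 1.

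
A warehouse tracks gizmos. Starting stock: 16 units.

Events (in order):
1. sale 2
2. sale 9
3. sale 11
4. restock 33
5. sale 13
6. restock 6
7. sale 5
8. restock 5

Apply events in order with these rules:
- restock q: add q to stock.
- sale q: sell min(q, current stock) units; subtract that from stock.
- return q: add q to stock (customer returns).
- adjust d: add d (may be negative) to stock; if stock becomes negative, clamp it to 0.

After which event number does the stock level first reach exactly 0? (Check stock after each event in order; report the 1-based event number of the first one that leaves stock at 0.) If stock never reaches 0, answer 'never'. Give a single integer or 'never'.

Answer: 3

Derivation:
Processing events:
Start: stock = 16
  Event 1 (sale 2): sell min(2,16)=2. stock: 16 - 2 = 14. total_sold = 2
  Event 2 (sale 9): sell min(9,14)=9. stock: 14 - 9 = 5. total_sold = 11
  Event 3 (sale 11): sell min(11,5)=5. stock: 5 - 5 = 0. total_sold = 16
  Event 4 (restock 33): 0 + 33 = 33
  Event 5 (sale 13): sell min(13,33)=13. stock: 33 - 13 = 20. total_sold = 29
  Event 6 (restock 6): 20 + 6 = 26
  Event 7 (sale 5): sell min(5,26)=5. stock: 26 - 5 = 21. total_sold = 34
  Event 8 (restock 5): 21 + 5 = 26
Final: stock = 26, total_sold = 34

First zero at event 3.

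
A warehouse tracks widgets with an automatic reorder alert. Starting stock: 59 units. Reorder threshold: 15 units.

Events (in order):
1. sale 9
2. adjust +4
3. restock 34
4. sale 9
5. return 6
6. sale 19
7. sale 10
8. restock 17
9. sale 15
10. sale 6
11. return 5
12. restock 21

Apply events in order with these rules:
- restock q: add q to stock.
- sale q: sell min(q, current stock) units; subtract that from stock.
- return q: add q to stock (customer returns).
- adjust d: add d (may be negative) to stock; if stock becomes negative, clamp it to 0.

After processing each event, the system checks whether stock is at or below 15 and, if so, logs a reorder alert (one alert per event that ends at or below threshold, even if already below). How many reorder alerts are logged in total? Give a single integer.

Processing events:
Start: stock = 59
  Event 1 (sale 9): sell min(9,59)=9. stock: 59 - 9 = 50. total_sold = 9
  Event 2 (adjust +4): 50 + 4 = 54
  Event 3 (restock 34): 54 + 34 = 88
  Event 4 (sale 9): sell min(9,88)=9. stock: 88 - 9 = 79. total_sold = 18
  Event 5 (return 6): 79 + 6 = 85
  Event 6 (sale 19): sell min(19,85)=19. stock: 85 - 19 = 66. total_sold = 37
  Event 7 (sale 10): sell min(10,66)=10. stock: 66 - 10 = 56. total_sold = 47
  Event 8 (restock 17): 56 + 17 = 73
  Event 9 (sale 15): sell min(15,73)=15. stock: 73 - 15 = 58. total_sold = 62
  Event 10 (sale 6): sell min(6,58)=6. stock: 58 - 6 = 52. total_sold = 68
  Event 11 (return 5): 52 + 5 = 57
  Event 12 (restock 21): 57 + 21 = 78
Final: stock = 78, total_sold = 68

Checking against threshold 15:
  After event 1: stock=50 > 15
  After event 2: stock=54 > 15
  After event 3: stock=88 > 15
  After event 4: stock=79 > 15
  After event 5: stock=85 > 15
  After event 6: stock=66 > 15
  After event 7: stock=56 > 15
  After event 8: stock=73 > 15
  After event 9: stock=58 > 15
  After event 10: stock=52 > 15
  After event 11: stock=57 > 15
  After event 12: stock=78 > 15
Alert events: []. Count = 0

Answer: 0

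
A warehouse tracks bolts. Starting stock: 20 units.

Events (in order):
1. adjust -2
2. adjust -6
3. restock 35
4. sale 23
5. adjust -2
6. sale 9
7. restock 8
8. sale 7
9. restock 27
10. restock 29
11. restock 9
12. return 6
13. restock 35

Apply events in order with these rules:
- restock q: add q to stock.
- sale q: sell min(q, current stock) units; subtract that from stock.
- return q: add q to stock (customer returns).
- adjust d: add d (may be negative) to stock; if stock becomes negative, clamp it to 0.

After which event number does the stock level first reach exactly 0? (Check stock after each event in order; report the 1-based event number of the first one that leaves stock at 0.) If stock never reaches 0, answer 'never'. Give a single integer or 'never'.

Answer: never

Derivation:
Processing events:
Start: stock = 20
  Event 1 (adjust -2): 20 + -2 = 18
  Event 2 (adjust -6): 18 + -6 = 12
  Event 3 (restock 35): 12 + 35 = 47
  Event 4 (sale 23): sell min(23,47)=23. stock: 47 - 23 = 24. total_sold = 23
  Event 5 (adjust -2): 24 + -2 = 22
  Event 6 (sale 9): sell min(9,22)=9. stock: 22 - 9 = 13. total_sold = 32
  Event 7 (restock 8): 13 + 8 = 21
  Event 8 (sale 7): sell min(7,21)=7. stock: 21 - 7 = 14. total_sold = 39
  Event 9 (restock 27): 14 + 27 = 41
  Event 10 (restock 29): 41 + 29 = 70
  Event 11 (restock 9): 70 + 9 = 79
  Event 12 (return 6): 79 + 6 = 85
  Event 13 (restock 35): 85 + 35 = 120
Final: stock = 120, total_sold = 39

Stock never reaches 0.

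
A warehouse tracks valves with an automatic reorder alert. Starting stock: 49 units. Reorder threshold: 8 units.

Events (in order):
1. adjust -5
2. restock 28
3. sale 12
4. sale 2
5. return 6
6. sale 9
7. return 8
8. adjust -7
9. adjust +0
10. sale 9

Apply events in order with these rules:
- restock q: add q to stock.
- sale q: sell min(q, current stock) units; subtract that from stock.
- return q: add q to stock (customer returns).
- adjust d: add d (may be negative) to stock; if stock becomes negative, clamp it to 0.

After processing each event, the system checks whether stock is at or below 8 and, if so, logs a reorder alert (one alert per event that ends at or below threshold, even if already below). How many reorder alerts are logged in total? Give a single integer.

Answer: 0

Derivation:
Processing events:
Start: stock = 49
  Event 1 (adjust -5): 49 + -5 = 44
  Event 2 (restock 28): 44 + 28 = 72
  Event 3 (sale 12): sell min(12,72)=12. stock: 72 - 12 = 60. total_sold = 12
  Event 4 (sale 2): sell min(2,60)=2. stock: 60 - 2 = 58. total_sold = 14
  Event 5 (return 6): 58 + 6 = 64
  Event 6 (sale 9): sell min(9,64)=9. stock: 64 - 9 = 55. total_sold = 23
  Event 7 (return 8): 55 + 8 = 63
  Event 8 (adjust -7): 63 + -7 = 56
  Event 9 (adjust +0): 56 + 0 = 56
  Event 10 (sale 9): sell min(9,56)=9. stock: 56 - 9 = 47. total_sold = 32
Final: stock = 47, total_sold = 32

Checking against threshold 8:
  After event 1: stock=44 > 8
  After event 2: stock=72 > 8
  After event 3: stock=60 > 8
  After event 4: stock=58 > 8
  After event 5: stock=64 > 8
  After event 6: stock=55 > 8
  After event 7: stock=63 > 8
  After event 8: stock=56 > 8
  After event 9: stock=56 > 8
  After event 10: stock=47 > 8
Alert events: []. Count = 0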